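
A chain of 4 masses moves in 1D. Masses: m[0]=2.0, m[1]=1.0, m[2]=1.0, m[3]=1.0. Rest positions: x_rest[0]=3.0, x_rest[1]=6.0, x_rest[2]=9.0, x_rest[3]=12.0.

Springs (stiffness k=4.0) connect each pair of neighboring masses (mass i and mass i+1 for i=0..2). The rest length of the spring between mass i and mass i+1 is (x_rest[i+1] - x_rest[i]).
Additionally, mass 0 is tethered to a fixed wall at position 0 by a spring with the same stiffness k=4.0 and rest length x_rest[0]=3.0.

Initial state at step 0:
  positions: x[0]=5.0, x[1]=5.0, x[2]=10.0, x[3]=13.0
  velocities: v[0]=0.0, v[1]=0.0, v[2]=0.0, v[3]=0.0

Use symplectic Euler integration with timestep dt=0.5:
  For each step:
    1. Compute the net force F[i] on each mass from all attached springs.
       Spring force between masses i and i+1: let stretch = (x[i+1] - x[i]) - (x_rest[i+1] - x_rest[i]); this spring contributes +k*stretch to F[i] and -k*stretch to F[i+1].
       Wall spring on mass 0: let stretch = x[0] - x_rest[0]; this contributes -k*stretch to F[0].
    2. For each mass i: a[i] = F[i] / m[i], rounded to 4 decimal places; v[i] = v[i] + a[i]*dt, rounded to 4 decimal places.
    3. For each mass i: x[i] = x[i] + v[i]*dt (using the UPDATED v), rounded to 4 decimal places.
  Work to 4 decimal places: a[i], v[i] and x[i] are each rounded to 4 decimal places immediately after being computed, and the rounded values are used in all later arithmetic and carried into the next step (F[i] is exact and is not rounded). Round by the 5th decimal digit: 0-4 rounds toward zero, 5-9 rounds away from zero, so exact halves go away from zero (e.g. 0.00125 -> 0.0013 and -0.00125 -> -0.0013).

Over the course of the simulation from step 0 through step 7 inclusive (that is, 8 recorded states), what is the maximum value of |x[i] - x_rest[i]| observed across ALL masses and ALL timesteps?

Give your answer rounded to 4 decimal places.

Answer: 4.0000

Derivation:
Step 0: x=[5.0000 5.0000 10.0000 13.0000] v=[0.0000 0.0000 0.0000 0.0000]
Step 1: x=[2.5000 10.0000 8.0000 13.0000] v=[-5.0000 10.0000 -4.0000 0.0000]
Step 2: x=[2.5000 5.5000 13.0000 11.0000] v=[0.0000 -9.0000 10.0000 -4.0000]
Step 3: x=[2.7500 5.5000 8.5000 14.0000] v=[0.5000 0.0000 -9.0000 6.0000]
Step 4: x=[3.0000 5.7500 6.5000 14.5000] v=[0.5000 0.5000 -4.0000 1.0000]
Step 5: x=[3.1250 4.0000 11.7500 10.0000] v=[0.2500 -3.5000 10.5000 -9.0000]
Step 6: x=[2.1250 9.1250 7.5000 10.2500] v=[-2.0000 10.2500 -8.5000 0.5000]
Step 7: x=[3.5625 5.6250 7.6250 10.7500] v=[2.8750 -7.0000 0.2500 1.0000]
Max displacement = 4.0000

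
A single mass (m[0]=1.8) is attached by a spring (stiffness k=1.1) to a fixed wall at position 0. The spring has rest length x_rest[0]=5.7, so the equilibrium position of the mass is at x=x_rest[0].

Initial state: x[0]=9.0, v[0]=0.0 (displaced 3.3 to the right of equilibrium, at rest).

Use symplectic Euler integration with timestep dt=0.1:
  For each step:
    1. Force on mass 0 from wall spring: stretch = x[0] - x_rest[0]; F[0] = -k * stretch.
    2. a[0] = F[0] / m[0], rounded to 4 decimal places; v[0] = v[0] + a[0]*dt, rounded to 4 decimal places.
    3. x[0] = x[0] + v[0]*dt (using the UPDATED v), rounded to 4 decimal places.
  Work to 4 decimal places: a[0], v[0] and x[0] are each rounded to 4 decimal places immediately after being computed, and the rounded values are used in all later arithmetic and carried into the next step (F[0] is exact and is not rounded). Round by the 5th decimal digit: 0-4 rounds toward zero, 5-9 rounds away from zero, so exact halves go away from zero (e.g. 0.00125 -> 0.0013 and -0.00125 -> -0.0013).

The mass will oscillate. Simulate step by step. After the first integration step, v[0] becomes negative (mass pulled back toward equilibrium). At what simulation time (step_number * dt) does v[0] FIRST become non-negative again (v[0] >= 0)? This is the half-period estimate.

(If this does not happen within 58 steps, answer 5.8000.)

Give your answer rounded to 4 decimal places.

Step 0: x=[9.0000] v=[0.0000]
Step 1: x=[8.9798] v=[-0.2017]
Step 2: x=[8.9396] v=[-0.4021]
Step 3: x=[8.8796] v=[-0.6001]
Step 4: x=[8.8002] v=[-0.7944]
Step 5: x=[8.7018] v=[-0.9839]
Step 6: x=[8.5851] v=[-1.1673]
Step 7: x=[8.4507] v=[-1.3436]
Step 8: x=[8.2995] v=[-1.5117]
Step 9: x=[8.1324] v=[-1.6706]
Step 10: x=[7.9505] v=[-1.8193]
Step 11: x=[7.7548] v=[-1.9568]
Step 12: x=[7.5466] v=[-2.0824]
Step 13: x=[7.3271] v=[-2.1953]
Step 14: x=[7.0976] v=[-2.2947]
Step 15: x=[6.8596] v=[-2.3801]
Step 16: x=[6.6145] v=[-2.4510]
Step 17: x=[6.3638] v=[-2.5069]
Step 18: x=[6.1091] v=[-2.5475]
Step 19: x=[5.8519] v=[-2.5725]
Step 20: x=[5.5937] v=[-2.5818]
Step 21: x=[5.3362] v=[-2.5753]
Step 22: x=[5.0809] v=[-2.5531]
Step 23: x=[4.8294] v=[-2.5153]
Step 24: x=[4.5832] v=[-2.4621]
Step 25: x=[4.3438] v=[-2.3939]
Step 26: x=[4.1127] v=[-2.3110]
Step 27: x=[3.8913] v=[-2.2140]
Step 28: x=[3.6810] v=[-2.1035]
Step 29: x=[3.4830] v=[-1.9801]
Step 30: x=[3.2985] v=[-1.8446]
Step 31: x=[3.1287] v=[-1.6978]
Step 32: x=[2.9746] v=[-1.5407]
Step 33: x=[2.8372] v=[-1.3742]
Step 34: x=[2.7173] v=[-1.1993]
Step 35: x=[2.6156] v=[-1.0170]
Step 36: x=[2.5328] v=[-0.8285]
Step 37: x=[2.4693] v=[-0.6350]
Step 38: x=[2.4255] v=[-0.4376]
Step 39: x=[2.4018] v=[-0.2375]
Step 40: x=[2.3982] v=[-0.0359]
Step 41: x=[2.4148] v=[0.1659]
First v>=0 after going negative at step 41, time=4.1000

Answer: 4.1000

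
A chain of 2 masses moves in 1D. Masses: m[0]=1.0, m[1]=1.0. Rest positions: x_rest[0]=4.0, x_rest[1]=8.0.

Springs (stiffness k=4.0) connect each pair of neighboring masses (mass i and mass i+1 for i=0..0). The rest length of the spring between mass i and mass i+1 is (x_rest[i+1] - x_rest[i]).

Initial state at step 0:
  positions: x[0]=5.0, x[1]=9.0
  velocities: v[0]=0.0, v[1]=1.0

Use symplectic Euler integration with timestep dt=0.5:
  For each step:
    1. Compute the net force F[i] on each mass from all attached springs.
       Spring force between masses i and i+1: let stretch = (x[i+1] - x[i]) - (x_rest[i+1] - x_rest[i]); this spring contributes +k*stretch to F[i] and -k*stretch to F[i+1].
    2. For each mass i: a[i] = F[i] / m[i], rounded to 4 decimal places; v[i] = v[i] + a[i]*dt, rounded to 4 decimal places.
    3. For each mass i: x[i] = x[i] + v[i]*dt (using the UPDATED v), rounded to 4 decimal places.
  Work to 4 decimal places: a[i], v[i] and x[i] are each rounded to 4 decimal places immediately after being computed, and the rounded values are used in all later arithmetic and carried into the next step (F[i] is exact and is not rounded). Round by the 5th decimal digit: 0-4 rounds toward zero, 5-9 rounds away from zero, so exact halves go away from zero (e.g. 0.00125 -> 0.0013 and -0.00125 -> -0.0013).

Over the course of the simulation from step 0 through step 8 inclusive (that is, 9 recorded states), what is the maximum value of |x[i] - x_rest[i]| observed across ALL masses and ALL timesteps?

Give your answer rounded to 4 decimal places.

Answer: 3.0000

Derivation:
Step 0: x=[5.0000 9.0000] v=[0.0000 1.0000]
Step 1: x=[5.0000 9.5000] v=[0.0000 1.0000]
Step 2: x=[5.5000 9.5000] v=[1.0000 0.0000]
Step 3: x=[6.0000 9.5000] v=[1.0000 0.0000]
Step 4: x=[6.0000 10.0000] v=[0.0000 1.0000]
Step 5: x=[6.0000 10.5000] v=[0.0000 1.0000]
Step 6: x=[6.5000 10.5000] v=[1.0000 0.0000]
Step 7: x=[7.0000 10.5000] v=[1.0000 0.0000]
Step 8: x=[7.0000 11.0000] v=[0.0000 1.0000]
Max displacement = 3.0000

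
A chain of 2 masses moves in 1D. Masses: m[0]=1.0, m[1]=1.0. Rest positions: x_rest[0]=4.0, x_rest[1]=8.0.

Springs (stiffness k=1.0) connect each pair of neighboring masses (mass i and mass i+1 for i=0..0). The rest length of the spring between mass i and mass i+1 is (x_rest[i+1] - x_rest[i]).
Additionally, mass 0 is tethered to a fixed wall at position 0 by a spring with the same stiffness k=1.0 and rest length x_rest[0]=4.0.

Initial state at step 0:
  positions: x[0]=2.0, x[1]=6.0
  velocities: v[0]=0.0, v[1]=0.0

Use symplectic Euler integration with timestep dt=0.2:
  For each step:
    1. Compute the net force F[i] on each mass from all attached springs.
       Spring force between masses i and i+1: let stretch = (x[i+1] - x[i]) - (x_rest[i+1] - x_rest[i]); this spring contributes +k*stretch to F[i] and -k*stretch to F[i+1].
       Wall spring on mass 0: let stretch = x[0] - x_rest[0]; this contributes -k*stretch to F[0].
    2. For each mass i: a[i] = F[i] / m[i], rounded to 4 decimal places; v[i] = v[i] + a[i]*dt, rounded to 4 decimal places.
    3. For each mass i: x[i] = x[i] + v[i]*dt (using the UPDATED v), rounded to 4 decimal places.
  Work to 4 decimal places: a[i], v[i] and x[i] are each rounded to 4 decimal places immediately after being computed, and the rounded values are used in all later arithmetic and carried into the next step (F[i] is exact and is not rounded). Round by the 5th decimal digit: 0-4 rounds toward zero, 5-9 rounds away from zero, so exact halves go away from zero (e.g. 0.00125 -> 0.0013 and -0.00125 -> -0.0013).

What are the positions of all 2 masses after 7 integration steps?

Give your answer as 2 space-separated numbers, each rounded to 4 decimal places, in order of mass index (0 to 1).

Step 0: x=[2.0000 6.0000] v=[0.0000 0.0000]
Step 1: x=[2.0800 6.0000] v=[0.4000 0.0000]
Step 2: x=[2.2336 6.0032] v=[0.7680 0.0160]
Step 3: x=[2.4486 6.0156] v=[1.0752 0.0621]
Step 4: x=[2.7084 6.0453] v=[1.2989 0.1487]
Step 5: x=[2.9933 6.1016] v=[1.4246 0.2813]
Step 6: x=[3.2828 6.1935] v=[1.4476 0.4596]
Step 7: x=[3.5574 6.3290] v=[1.3732 0.6775]

Answer: 3.5574 6.3290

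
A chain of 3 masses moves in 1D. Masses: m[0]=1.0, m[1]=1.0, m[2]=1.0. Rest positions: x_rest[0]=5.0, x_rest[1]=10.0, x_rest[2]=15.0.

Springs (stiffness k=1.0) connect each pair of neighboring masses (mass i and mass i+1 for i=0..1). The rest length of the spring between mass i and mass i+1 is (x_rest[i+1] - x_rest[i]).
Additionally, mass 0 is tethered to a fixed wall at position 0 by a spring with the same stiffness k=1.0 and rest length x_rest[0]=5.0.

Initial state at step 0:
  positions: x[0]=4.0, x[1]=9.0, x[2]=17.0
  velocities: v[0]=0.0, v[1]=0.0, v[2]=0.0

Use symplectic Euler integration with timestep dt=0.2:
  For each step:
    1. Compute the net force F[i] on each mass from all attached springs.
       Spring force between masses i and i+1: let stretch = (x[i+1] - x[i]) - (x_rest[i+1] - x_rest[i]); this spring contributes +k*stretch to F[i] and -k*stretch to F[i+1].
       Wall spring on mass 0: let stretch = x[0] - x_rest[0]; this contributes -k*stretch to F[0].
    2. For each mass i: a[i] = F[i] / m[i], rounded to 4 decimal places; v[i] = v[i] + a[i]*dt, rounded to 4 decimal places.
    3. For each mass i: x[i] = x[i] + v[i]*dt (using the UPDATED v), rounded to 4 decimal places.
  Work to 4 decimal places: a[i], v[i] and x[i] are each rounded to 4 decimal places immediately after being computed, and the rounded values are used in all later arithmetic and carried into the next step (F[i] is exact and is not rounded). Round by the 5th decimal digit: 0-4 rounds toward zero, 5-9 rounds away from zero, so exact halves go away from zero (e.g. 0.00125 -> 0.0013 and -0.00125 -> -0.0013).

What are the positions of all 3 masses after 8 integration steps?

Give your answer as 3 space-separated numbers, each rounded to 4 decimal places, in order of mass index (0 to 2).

Answer: 5.5305 11.2296 14.3259

Derivation:
Step 0: x=[4.0000 9.0000 17.0000] v=[0.0000 0.0000 0.0000]
Step 1: x=[4.0400 9.1200 16.8800] v=[0.2000 0.6000 -0.6000]
Step 2: x=[4.1216 9.3472 16.6496] v=[0.4080 1.1360 -1.1520]
Step 3: x=[4.2474 9.6575 16.3271] v=[0.6288 1.5514 -1.6125]
Step 4: x=[4.4197 10.0182 15.9378] v=[0.8613 1.8033 -1.9464]
Step 5: x=[4.6391 10.3917 15.5117] v=[1.0971 1.8675 -2.1303]
Step 6: x=[4.9031 10.7399 15.0808] v=[1.3198 1.7410 -2.1543]
Step 7: x=[5.2044 11.0283 14.6763] v=[1.5065 1.4418 -2.0225]
Step 8: x=[5.5305 11.2296 14.3259] v=[1.6304 1.0066 -1.7521]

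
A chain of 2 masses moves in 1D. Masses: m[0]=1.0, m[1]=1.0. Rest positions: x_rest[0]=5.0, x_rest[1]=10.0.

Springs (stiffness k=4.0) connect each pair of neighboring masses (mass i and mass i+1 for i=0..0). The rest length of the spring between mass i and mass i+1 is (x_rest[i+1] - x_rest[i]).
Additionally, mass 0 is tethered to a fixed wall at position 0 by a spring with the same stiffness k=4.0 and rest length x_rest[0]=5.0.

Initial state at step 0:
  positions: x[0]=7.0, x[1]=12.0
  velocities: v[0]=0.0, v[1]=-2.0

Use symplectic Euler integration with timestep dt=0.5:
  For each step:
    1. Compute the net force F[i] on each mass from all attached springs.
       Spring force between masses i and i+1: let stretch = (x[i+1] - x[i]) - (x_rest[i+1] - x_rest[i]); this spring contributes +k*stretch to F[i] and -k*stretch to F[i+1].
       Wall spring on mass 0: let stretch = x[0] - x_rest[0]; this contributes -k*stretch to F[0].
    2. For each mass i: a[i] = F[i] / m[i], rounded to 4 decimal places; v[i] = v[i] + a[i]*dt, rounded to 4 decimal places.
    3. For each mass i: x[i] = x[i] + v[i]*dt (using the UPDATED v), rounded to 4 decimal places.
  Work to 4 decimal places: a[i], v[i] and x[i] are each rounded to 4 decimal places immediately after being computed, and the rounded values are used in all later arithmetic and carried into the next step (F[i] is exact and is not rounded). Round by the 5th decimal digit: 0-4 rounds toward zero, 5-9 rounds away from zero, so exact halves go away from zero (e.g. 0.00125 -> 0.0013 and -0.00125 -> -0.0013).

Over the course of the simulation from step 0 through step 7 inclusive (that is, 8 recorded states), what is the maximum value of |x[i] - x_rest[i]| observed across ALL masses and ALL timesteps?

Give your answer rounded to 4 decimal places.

Answer: 3.0000

Derivation:
Step 0: x=[7.0000 12.0000] v=[0.0000 -2.0000]
Step 1: x=[5.0000 11.0000] v=[-4.0000 -2.0000]
Step 2: x=[4.0000 9.0000] v=[-2.0000 -4.0000]
Step 3: x=[4.0000 7.0000] v=[0.0000 -4.0000]
Step 4: x=[3.0000 7.0000] v=[-2.0000 0.0000]
Step 5: x=[3.0000 8.0000] v=[0.0000 2.0000]
Step 6: x=[5.0000 9.0000] v=[4.0000 2.0000]
Step 7: x=[6.0000 11.0000] v=[2.0000 4.0000]
Max displacement = 3.0000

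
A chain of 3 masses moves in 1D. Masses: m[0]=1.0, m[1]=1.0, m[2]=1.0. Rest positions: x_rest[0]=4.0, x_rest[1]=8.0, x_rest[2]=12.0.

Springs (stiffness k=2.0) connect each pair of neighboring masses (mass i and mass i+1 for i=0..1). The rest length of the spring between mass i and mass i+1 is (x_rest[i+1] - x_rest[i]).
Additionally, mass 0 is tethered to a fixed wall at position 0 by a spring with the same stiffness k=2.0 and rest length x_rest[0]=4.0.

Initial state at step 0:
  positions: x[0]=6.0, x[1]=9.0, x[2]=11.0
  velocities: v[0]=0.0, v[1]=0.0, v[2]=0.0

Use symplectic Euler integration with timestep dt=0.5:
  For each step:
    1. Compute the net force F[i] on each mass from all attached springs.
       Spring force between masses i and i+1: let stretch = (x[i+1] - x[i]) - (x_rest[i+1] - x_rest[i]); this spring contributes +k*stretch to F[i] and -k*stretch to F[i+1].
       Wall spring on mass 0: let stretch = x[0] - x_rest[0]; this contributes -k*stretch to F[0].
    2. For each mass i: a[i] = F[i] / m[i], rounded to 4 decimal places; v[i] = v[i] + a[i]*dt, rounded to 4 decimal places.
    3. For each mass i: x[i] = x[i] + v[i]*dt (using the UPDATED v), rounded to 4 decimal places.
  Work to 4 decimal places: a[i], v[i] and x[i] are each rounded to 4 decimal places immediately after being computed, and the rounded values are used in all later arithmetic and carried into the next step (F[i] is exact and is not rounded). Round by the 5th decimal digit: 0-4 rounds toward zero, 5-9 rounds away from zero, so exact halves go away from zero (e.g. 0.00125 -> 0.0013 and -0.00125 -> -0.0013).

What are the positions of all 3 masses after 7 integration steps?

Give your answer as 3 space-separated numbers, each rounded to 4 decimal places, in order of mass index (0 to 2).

Step 0: x=[6.0000 9.0000 11.0000] v=[0.0000 0.0000 0.0000]
Step 1: x=[4.5000 8.5000 12.0000] v=[-3.0000 -1.0000 2.0000]
Step 2: x=[2.7500 7.7500 13.2500] v=[-3.5000 -1.5000 2.5000]
Step 3: x=[2.1250 7.2500 13.7500] v=[-1.2500 -1.0000 1.0000]
Step 4: x=[3.0000 7.4375 13.0000] v=[1.7500 0.3750 -1.5000]
Step 5: x=[4.5938 8.1875 11.4688] v=[3.1875 1.5000 -3.0625]
Step 6: x=[5.6875 8.7813 10.2969] v=[2.1874 1.1876 -2.3438]
Step 7: x=[5.4844 8.5860 10.3672] v=[-0.4063 -0.3906 0.1406]

Answer: 5.4844 8.5860 10.3672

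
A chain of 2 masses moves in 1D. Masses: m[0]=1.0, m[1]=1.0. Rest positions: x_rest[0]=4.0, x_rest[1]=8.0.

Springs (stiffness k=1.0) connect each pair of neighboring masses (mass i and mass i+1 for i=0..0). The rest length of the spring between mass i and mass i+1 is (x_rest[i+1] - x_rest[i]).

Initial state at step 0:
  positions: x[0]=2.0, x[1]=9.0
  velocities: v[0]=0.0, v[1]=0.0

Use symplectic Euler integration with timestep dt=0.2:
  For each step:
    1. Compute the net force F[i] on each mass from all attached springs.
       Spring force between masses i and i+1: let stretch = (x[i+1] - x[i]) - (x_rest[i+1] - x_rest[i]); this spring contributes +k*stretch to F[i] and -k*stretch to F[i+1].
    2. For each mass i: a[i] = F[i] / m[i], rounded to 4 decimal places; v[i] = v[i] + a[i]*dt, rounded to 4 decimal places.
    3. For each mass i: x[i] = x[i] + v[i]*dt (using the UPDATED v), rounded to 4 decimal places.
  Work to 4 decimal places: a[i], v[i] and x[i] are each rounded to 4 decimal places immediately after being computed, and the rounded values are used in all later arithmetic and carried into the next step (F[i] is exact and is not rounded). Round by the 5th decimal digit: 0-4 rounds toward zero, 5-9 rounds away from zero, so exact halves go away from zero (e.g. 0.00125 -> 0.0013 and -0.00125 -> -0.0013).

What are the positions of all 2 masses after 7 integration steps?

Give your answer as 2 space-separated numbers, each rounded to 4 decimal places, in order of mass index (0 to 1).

Step 0: x=[2.0000 9.0000] v=[0.0000 0.0000]
Step 1: x=[2.1200 8.8800] v=[0.6000 -0.6000]
Step 2: x=[2.3504 8.6496] v=[1.1520 -1.1520]
Step 3: x=[2.6728 8.3272] v=[1.6118 -1.6118]
Step 4: x=[3.0613 7.9387] v=[1.9427 -1.9427]
Step 5: x=[3.4849 7.5151] v=[2.1182 -2.1182]
Step 6: x=[3.9097 7.0903] v=[2.1242 -2.1242]
Step 7: x=[4.3018 6.6982] v=[1.9603 -1.9603]

Answer: 4.3018 6.6982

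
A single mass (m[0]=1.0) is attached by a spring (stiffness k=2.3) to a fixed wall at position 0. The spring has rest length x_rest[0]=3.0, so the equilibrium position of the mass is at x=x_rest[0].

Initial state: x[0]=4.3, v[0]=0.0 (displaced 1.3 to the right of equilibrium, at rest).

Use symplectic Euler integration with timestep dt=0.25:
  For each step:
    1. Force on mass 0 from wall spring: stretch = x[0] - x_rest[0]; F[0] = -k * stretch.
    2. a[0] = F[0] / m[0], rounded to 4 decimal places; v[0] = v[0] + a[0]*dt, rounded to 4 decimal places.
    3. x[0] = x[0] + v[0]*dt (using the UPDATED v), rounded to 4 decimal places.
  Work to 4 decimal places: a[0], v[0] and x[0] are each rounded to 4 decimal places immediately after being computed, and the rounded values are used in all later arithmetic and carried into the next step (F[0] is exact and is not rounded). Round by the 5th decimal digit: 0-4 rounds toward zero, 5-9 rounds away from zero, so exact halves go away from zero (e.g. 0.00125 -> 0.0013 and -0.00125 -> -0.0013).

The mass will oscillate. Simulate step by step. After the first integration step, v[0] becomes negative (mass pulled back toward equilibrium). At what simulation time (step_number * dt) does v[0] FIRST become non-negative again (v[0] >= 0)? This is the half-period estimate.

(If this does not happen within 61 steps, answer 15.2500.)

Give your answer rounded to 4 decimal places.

Answer: 2.2500

Derivation:
Step 0: x=[4.3000] v=[0.0000]
Step 1: x=[4.1131] v=[-0.7475]
Step 2: x=[3.7662] v=[-1.3875]
Step 3: x=[3.3092] v=[-1.8281]
Step 4: x=[2.8077] v=[-2.0059]
Step 5: x=[2.3339] v=[-1.8953]
Step 6: x=[1.9558] v=[-1.5123]
Step 7: x=[1.7278] v=[-0.9119]
Step 8: x=[1.6827] v=[-0.1804]
Step 9: x=[1.8270] v=[0.5771]
First v>=0 after going negative at step 9, time=2.2500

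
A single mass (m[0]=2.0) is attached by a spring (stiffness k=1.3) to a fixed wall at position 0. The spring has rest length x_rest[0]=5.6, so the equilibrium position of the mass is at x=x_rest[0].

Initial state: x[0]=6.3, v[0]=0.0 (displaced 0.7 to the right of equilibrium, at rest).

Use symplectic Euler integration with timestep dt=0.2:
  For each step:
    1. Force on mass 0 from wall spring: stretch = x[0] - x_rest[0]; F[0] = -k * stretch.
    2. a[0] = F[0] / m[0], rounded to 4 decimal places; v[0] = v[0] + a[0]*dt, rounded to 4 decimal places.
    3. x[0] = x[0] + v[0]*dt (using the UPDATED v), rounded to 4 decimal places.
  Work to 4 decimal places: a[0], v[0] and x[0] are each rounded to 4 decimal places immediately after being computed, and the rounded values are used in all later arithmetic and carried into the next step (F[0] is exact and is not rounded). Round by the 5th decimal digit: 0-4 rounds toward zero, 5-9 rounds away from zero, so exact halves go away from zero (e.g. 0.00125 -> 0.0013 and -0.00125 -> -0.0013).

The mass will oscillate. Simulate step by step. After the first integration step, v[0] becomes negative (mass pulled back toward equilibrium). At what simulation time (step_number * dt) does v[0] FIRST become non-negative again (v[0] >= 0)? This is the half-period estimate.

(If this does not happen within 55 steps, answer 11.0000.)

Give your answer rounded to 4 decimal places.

Answer: 4.0000

Derivation:
Step 0: x=[6.3000] v=[0.0000]
Step 1: x=[6.2818] v=[-0.0910]
Step 2: x=[6.2459] v=[-0.1796]
Step 3: x=[6.1932] v=[-0.2636]
Step 4: x=[6.1251] v=[-0.3407]
Step 5: x=[6.0433] v=[-0.4090]
Step 6: x=[5.9500] v=[-0.4666]
Step 7: x=[5.8476] v=[-0.5121]
Step 8: x=[5.7387] v=[-0.5443]
Step 9: x=[5.6262] v=[-0.5623]
Step 10: x=[5.5131] v=[-0.5657]
Step 11: x=[5.4022] v=[-0.5544]
Step 12: x=[5.2965] v=[-0.5287]
Step 13: x=[5.1987] v=[-0.4892]
Step 14: x=[5.1113] v=[-0.4370]
Step 15: x=[5.0366] v=[-0.3735]
Step 16: x=[4.9765] v=[-0.3003]
Step 17: x=[4.9327] v=[-0.2192]
Step 18: x=[4.9062] v=[-0.1325]
Step 19: x=[4.8977] v=[-0.0423]
Step 20: x=[4.9075] v=[0.0490]
First v>=0 after going negative at step 20, time=4.0000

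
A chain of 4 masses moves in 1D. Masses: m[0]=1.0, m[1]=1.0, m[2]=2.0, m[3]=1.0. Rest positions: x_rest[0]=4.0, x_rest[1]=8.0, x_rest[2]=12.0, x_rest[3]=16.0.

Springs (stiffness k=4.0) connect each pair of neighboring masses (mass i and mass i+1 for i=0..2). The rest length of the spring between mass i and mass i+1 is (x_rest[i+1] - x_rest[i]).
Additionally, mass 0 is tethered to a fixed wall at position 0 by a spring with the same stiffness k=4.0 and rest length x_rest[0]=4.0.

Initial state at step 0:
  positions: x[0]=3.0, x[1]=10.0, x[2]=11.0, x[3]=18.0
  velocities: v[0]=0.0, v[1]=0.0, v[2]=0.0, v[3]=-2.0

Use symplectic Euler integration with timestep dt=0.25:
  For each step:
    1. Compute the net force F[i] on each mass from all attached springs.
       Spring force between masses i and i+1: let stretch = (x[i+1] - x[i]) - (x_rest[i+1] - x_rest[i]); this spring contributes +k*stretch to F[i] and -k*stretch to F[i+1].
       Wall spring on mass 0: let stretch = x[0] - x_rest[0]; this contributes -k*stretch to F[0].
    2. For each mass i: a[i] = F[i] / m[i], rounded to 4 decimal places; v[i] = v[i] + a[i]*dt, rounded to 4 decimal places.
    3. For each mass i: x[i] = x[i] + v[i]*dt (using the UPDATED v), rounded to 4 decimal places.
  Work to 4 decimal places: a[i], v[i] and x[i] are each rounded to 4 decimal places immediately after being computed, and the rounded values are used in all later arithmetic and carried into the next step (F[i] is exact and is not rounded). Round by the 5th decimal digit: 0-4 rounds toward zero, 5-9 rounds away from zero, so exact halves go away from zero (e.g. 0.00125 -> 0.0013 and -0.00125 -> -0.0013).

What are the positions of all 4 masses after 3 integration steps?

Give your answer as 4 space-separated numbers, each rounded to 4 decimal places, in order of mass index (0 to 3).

Answer: 5.3594 5.9922 13.2501 14.1172

Derivation:
Step 0: x=[3.0000 10.0000 11.0000 18.0000] v=[0.0000 0.0000 0.0000 -2.0000]
Step 1: x=[4.0000 8.5000 11.7500 16.7500] v=[4.0000 -6.0000 3.0000 -5.0000]
Step 2: x=[5.1250 6.6875 12.7188 15.2500] v=[4.5000 -7.2500 3.8750 -6.0000]
Step 3: x=[5.3594 5.9922 13.2501 14.1172] v=[0.9375 -2.7812 2.1250 -4.5312]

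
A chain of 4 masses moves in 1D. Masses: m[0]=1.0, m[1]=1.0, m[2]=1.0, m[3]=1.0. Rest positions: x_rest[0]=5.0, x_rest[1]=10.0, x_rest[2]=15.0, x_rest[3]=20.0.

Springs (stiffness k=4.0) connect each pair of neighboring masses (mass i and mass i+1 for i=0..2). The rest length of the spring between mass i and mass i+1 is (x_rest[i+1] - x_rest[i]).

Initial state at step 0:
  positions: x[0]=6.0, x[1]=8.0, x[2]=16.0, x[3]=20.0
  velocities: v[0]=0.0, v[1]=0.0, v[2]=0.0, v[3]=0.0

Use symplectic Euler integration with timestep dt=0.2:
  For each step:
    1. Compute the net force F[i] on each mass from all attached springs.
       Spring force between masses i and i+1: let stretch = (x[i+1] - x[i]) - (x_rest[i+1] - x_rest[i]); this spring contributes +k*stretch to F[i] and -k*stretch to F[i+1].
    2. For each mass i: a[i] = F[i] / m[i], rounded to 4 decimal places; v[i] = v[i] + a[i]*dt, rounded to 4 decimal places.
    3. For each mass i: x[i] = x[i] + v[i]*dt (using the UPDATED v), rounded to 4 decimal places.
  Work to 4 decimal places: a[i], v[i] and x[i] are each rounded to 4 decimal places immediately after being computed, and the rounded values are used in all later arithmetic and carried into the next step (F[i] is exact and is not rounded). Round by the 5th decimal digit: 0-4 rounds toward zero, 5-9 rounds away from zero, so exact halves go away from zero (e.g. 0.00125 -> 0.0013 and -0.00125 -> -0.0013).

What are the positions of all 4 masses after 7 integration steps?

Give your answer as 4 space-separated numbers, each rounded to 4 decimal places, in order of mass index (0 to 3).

Step 0: x=[6.0000 8.0000 16.0000 20.0000] v=[0.0000 0.0000 0.0000 0.0000]
Step 1: x=[5.5200 8.9600 15.3600 20.1600] v=[-2.4000 4.8000 -3.2000 0.8000]
Step 2: x=[4.7904 10.3936 14.4640 20.3520] v=[-3.6480 7.1680 -4.4800 0.9600]
Step 3: x=[4.1573 11.5820 13.8588 20.4019] v=[-3.1654 5.9418 -3.0259 0.2496]
Step 4: x=[3.9122 11.9467 13.9362 20.2049] v=[-1.2256 1.8235 0.3871 -0.9849]
Step 5: x=[4.1526 11.3442 14.6983 19.8049] v=[1.2020 -3.0125 3.8105 -1.9999]
Step 6: x=[4.7437 10.1277 15.7408 19.3879] v=[2.9553 -6.0825 5.2125 -2.0852]
Step 7: x=[5.3962 8.9479 16.4687 19.1873] v=[3.2625 -5.8992 3.6397 -1.0029]

Answer: 5.3962 8.9479 16.4687 19.1873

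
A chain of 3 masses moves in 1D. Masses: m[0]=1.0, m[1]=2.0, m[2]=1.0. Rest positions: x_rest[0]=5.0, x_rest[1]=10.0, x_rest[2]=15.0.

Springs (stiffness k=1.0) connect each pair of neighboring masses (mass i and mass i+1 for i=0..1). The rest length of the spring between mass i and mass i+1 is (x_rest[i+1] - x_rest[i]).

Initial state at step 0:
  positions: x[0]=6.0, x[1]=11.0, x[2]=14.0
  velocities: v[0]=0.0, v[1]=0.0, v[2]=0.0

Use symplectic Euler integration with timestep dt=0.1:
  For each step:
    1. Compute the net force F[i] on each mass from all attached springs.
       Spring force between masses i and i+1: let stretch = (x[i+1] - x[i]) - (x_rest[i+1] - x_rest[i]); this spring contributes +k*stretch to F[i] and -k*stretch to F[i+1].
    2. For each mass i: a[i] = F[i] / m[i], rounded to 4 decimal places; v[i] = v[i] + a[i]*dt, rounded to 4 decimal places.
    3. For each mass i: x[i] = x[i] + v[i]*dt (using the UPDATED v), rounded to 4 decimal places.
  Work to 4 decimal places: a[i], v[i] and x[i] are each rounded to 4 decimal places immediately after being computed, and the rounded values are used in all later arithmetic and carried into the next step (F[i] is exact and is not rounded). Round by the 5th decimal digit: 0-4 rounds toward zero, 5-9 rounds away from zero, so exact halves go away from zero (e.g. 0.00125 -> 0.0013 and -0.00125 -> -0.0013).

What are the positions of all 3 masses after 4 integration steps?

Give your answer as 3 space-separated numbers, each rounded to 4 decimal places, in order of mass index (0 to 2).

Answer: 5.9985 10.9030 14.1955

Derivation:
Step 0: x=[6.0000 11.0000 14.0000] v=[0.0000 0.0000 0.0000]
Step 1: x=[6.0000 10.9900 14.0200] v=[0.0000 -0.1000 0.2000]
Step 2: x=[5.9999 10.9702 14.0597] v=[-0.0010 -0.1980 0.3970]
Step 3: x=[5.9995 10.9410 14.1185] v=[-0.0040 -0.2920 0.5881]
Step 4: x=[5.9985 10.9030 14.1955] v=[-0.0099 -0.3802 0.7704]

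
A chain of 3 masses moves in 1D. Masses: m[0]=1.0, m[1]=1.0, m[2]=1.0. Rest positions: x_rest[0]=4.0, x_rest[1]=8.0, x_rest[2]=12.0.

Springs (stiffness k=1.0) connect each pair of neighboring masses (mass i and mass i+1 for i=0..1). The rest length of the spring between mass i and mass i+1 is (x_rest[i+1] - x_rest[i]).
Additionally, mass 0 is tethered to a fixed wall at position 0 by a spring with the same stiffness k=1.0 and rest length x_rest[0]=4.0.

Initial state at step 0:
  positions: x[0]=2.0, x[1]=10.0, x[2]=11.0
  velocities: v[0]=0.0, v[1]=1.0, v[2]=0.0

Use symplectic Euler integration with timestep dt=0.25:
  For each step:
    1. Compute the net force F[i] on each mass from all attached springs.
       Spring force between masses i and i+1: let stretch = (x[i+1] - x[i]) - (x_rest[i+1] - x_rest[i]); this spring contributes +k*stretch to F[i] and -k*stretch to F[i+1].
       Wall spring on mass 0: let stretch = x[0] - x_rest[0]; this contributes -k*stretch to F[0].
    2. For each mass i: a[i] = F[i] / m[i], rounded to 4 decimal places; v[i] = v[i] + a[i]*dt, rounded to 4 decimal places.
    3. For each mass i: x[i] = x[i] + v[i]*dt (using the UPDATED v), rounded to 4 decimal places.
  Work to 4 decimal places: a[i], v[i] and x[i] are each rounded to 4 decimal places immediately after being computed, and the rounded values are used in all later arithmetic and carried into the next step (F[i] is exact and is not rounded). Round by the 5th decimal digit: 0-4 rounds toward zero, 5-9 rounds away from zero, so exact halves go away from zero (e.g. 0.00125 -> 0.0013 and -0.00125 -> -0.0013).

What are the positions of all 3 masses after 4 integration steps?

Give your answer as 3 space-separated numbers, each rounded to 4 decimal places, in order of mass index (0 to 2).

Step 0: x=[2.0000 10.0000 11.0000] v=[0.0000 1.0000 0.0000]
Step 1: x=[2.3750 9.8125 11.1875] v=[1.5000 -0.7500 0.7500]
Step 2: x=[3.0664 9.2461 11.5391] v=[2.7656 -2.2656 1.4063]
Step 3: x=[3.9524 8.4368 11.9974] v=[3.5439 -3.2373 1.8331]
Step 4: x=[4.8716 7.5697 12.4832] v=[3.6769 -3.4683 1.9430]

Answer: 4.8716 7.5697 12.4832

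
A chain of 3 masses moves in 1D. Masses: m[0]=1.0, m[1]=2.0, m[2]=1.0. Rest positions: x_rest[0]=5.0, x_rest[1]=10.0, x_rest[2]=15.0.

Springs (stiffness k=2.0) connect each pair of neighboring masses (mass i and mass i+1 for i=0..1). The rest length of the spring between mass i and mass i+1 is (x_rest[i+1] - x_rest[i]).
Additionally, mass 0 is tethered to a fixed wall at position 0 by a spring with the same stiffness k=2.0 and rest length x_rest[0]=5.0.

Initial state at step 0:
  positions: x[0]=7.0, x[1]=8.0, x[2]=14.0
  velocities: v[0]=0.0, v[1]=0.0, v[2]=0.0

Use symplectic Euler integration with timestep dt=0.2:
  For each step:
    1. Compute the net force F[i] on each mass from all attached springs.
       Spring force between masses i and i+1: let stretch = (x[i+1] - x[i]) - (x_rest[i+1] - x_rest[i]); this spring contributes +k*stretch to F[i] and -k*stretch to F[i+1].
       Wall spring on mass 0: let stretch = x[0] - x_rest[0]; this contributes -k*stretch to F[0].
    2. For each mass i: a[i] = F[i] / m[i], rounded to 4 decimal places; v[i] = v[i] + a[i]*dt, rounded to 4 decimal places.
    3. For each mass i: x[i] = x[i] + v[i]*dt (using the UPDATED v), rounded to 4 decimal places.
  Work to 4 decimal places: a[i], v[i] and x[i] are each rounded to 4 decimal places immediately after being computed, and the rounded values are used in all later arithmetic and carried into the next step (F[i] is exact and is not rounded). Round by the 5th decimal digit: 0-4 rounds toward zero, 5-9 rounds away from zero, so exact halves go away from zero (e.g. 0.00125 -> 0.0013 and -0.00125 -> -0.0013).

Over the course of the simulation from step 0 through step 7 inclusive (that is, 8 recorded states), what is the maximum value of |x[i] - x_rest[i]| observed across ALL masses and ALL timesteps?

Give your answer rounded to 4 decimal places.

Step 0: x=[7.0000 8.0000 14.0000] v=[0.0000 0.0000 0.0000]
Step 1: x=[6.5200 8.2000 13.9200] v=[-2.4000 1.0000 -0.4000]
Step 2: x=[5.6528 8.5616 13.7824] v=[-4.3360 1.8080 -0.6880]
Step 3: x=[4.5661 9.0157 13.6271] v=[-5.4336 2.2704 -0.7763]
Step 4: x=[3.4701 9.4763 13.5029] v=[-5.4802 2.3028 -0.6209]
Step 5: x=[2.5769 9.8577 13.4566] v=[-4.4658 1.9069 -0.2315]
Step 6: x=[2.0601 10.0918 13.5224] v=[-2.5842 1.1705 0.3289]
Step 7: x=[2.0210 10.1419 13.7137] v=[-0.1956 0.2503 0.9567]
Max displacement = 2.9790

Answer: 2.9790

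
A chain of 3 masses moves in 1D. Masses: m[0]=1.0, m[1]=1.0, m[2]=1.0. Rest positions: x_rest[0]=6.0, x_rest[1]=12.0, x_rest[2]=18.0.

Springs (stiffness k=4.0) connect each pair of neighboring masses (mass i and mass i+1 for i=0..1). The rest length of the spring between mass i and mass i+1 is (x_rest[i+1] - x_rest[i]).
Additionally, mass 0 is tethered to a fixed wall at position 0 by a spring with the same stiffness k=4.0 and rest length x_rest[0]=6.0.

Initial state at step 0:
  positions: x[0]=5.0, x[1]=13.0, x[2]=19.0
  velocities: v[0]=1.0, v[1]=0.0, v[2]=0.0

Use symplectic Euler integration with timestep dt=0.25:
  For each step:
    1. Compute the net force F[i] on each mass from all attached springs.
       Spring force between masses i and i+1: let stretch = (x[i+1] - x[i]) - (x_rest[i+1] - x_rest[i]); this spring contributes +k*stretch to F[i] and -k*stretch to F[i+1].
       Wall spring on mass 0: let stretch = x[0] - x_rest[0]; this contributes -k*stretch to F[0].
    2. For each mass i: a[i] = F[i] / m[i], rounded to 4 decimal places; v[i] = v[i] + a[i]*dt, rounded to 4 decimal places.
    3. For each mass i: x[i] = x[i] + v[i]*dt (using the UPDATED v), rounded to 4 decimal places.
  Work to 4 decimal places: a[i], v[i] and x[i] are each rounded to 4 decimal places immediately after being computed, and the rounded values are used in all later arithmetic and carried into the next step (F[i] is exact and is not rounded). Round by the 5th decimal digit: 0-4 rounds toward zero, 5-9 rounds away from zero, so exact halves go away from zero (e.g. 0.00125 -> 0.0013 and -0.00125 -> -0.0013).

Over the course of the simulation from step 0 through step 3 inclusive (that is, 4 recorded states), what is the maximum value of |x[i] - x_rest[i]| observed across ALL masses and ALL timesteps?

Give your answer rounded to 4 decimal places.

Step 0: x=[5.0000 13.0000 19.0000] v=[1.0000 0.0000 0.0000]
Step 1: x=[6.0000 12.5000 19.0000] v=[4.0000 -2.0000 0.0000]
Step 2: x=[7.1250 12.0000 18.8750] v=[4.5000 -2.0000 -0.5000]
Step 3: x=[7.6875 12.0000 18.5313] v=[2.2500 0.0000 -1.3750]
Max displacement = 1.6875

Answer: 1.6875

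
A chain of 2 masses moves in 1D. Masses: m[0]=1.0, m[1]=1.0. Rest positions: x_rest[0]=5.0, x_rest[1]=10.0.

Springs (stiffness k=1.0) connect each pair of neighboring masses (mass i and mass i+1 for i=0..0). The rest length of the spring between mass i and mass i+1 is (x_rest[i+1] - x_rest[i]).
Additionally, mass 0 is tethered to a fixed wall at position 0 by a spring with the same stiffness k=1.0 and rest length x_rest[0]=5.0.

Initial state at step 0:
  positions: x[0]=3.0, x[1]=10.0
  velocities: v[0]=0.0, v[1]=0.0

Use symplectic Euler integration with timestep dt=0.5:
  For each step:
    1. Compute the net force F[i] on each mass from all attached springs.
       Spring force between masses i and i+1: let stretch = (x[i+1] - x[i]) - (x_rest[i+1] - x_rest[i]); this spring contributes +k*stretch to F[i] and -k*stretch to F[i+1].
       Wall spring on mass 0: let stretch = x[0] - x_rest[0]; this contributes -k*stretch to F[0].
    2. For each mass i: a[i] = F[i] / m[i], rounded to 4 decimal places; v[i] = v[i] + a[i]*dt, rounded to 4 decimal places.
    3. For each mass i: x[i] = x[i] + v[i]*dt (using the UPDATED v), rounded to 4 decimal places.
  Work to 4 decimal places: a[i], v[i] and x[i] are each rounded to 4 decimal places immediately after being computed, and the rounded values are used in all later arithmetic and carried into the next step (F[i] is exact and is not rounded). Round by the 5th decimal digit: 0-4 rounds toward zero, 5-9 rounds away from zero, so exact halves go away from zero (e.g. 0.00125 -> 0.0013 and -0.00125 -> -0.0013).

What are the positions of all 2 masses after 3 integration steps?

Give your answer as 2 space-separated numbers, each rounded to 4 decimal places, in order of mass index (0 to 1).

Answer: 6.2813 8.6250

Derivation:
Step 0: x=[3.0000 10.0000] v=[0.0000 0.0000]
Step 1: x=[4.0000 9.5000] v=[2.0000 -1.0000]
Step 2: x=[5.3750 8.8750] v=[2.7500 -1.2500]
Step 3: x=[6.2813 8.6250] v=[1.8125 -0.5000]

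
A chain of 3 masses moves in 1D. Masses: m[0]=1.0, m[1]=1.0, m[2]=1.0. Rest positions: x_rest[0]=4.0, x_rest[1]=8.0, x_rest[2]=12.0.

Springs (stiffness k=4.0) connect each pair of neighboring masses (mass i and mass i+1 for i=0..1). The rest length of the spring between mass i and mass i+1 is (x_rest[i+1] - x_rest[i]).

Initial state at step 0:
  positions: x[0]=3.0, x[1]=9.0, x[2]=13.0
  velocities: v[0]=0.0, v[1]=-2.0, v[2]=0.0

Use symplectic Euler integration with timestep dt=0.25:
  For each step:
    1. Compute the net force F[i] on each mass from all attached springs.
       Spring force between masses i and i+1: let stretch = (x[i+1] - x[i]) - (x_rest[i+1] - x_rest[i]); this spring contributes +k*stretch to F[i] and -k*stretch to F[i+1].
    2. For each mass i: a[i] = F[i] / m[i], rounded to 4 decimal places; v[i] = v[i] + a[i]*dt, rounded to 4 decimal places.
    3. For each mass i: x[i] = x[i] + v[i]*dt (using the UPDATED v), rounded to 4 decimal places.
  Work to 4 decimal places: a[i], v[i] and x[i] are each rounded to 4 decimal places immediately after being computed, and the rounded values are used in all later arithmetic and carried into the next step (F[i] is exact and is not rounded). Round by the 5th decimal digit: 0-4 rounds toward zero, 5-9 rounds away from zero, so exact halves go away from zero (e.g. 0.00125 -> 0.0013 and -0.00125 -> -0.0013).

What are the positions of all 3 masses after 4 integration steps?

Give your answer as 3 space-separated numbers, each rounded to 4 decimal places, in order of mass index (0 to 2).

Answer: 4.4766 7.3829 11.1407

Derivation:
Step 0: x=[3.0000 9.0000 13.0000] v=[0.0000 -2.0000 0.0000]
Step 1: x=[3.5000 8.0000 13.0000] v=[2.0000 -4.0000 0.0000]
Step 2: x=[4.1250 7.1250 12.7500] v=[2.5000 -3.5000 -1.0000]
Step 3: x=[4.5000 6.9063 12.0938] v=[1.5000 -0.8750 -2.6250]
Step 4: x=[4.4766 7.3829 11.1407] v=[-0.0937 1.9062 -3.8125]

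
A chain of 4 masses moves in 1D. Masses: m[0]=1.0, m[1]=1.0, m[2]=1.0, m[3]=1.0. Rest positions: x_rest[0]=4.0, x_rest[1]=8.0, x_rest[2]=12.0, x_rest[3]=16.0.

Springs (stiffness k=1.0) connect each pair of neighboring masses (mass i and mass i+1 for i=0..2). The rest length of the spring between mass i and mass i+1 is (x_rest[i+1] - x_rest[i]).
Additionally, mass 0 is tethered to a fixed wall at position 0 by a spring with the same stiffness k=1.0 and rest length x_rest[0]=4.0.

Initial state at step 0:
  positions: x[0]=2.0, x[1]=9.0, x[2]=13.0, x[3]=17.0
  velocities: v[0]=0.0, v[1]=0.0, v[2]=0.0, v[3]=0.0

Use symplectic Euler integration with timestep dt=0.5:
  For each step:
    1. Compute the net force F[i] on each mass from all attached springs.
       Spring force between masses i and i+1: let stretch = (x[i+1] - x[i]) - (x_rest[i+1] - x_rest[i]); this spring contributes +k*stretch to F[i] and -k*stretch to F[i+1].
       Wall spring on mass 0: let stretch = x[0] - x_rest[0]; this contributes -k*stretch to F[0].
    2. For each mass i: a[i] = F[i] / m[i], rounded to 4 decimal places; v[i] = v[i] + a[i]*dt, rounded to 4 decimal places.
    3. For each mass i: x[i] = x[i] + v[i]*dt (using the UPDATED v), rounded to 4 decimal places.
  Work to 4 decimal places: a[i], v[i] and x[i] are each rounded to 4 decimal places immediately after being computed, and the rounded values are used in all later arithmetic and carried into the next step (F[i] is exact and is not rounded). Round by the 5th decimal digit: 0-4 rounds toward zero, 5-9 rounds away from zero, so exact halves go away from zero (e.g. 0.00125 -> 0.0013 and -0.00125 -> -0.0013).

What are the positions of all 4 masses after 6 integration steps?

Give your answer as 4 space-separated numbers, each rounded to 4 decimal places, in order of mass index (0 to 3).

Answer: 3.7708 9.9279 11.9477 15.6540

Derivation:
Step 0: x=[2.0000 9.0000 13.0000 17.0000] v=[0.0000 0.0000 0.0000 0.0000]
Step 1: x=[3.2500 8.2500 13.0000 17.0000] v=[2.5000 -1.5000 0.0000 0.0000]
Step 2: x=[4.9375 7.4375 12.8125 17.0000] v=[3.3750 -1.6250 -0.3750 0.0000]
Step 3: x=[6.0157 7.3438 12.3281 16.9531] v=[2.1563 -0.1875 -0.9688 -0.0938]
Step 4: x=[5.9220 8.1641 11.7539 16.7500] v=[-0.1875 1.6406 -1.1485 -0.4063]
Step 5: x=[4.9083 9.3214 11.5312 16.2978] v=[-2.0275 2.3145 -0.4454 -0.9044]
Step 6: x=[3.7708 9.9279 11.9477 15.6540] v=[-2.2751 1.2129 0.8330 -1.2877]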